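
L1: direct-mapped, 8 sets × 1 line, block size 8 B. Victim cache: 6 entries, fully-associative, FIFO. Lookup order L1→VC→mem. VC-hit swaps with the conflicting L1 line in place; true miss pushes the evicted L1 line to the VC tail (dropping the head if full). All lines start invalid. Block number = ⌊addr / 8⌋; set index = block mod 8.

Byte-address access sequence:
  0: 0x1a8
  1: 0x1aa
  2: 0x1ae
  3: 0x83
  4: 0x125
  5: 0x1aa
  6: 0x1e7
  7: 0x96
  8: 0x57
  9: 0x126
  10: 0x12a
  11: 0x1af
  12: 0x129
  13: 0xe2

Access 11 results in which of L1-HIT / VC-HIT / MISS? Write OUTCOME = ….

OUTCOME = VC-HIT

  [0] addr=0x1a8 blk=53 s=5: MISS | VC []
  [1] addr=0x1aa blk=53 s=5: L1-HIT | VC []
  [2] addr=0x1ae blk=53 s=5: L1-HIT | VC []
  [3] addr=0x83 blk=16 s=0: MISS | VC []
  [4] addr=0x125 blk=36 s=4: MISS | VC []
  [5] addr=0x1aa blk=53 s=5: L1-HIT | VC []
  [6] addr=0x1e7 blk=60 s=4: MISS | VC [36]
  [7] addr=0x96 blk=18 s=2: MISS | VC [36]
  [8] addr=0x57 blk=10 s=2: MISS | VC [36, 18]
  [9] addr=0x126 blk=36 s=4: VC-HIT | VC [60, 18]
  [10] addr=0x12a blk=37 s=5: MISS | VC [60, 18, 53]
  [11] addr=0x1af blk=53 s=5: VC-HIT | VC [60, 18, 37]
  [12] addr=0x129 blk=37 s=5: VC-HIT | VC [60, 18, 53]
  [13] addr=0xe2 blk=28 s=4: MISS | VC [60, 18, 53, 36]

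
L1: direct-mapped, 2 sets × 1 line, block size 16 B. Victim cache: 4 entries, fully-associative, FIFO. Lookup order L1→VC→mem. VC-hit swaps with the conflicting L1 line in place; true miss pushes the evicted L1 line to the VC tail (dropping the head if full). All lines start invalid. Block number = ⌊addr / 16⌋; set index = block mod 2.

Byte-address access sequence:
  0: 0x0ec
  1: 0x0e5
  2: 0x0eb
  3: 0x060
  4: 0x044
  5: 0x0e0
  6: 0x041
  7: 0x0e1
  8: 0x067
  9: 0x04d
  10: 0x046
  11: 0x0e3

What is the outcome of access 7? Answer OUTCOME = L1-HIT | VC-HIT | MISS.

OUTCOME = VC-HIT

  [0] addr=0xec blk=14 s=0: MISS | VC []
  [1] addr=0xe5 blk=14 s=0: L1-HIT | VC []
  [2] addr=0xeb blk=14 s=0: L1-HIT | VC []
  [3] addr=0x60 blk=6 s=0: MISS | VC [14]
  [4] addr=0x44 blk=4 s=0: MISS | VC [14, 6]
  [5] addr=0xe0 blk=14 s=0: VC-HIT | VC [4, 6]
  [6] addr=0x41 blk=4 s=0: VC-HIT | VC [14, 6]
  [7] addr=0xe1 blk=14 s=0: VC-HIT | VC [4, 6]
  [8] addr=0x67 blk=6 s=0: VC-HIT | VC [4, 14]
  [9] addr=0x4d blk=4 s=0: VC-HIT | VC [6, 14]
  [10] addr=0x46 blk=4 s=0: L1-HIT | VC [6, 14]
  [11] addr=0xe3 blk=14 s=0: VC-HIT | VC [6, 4]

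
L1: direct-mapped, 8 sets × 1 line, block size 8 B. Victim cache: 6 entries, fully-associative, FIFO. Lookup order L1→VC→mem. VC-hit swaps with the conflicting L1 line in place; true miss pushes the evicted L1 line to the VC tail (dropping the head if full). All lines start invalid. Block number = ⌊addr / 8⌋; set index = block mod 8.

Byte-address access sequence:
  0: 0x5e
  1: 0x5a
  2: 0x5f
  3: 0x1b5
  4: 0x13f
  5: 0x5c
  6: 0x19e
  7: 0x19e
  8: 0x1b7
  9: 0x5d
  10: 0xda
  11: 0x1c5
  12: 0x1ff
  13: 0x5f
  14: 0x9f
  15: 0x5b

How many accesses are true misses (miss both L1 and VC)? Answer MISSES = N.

MISSES = 8

#0 0x5e→b11/s3 MISS; vc=[]
#1 0x5a→b11/s3 L1-HIT; vc=[]
#2 0x5f→b11/s3 L1-HIT; vc=[]
#3 0x1b5→b54/s6 MISS; vc=[]
#4 0x13f→b39/s7 MISS; vc=[]
#5 0x5c→b11/s3 L1-HIT; vc=[]
#6 0x19e→b51/s3 MISS; vc=[11]
#7 0x19e→b51/s3 L1-HIT; vc=[11]
#8 0x1b7→b54/s6 L1-HIT; vc=[11]
#9 0x5d→b11/s3 VC-HIT; vc=[51]
#10 0xda→b27/s3 MISS; vc=[51,11]
#11 0x1c5→b56/s0 MISS; vc=[51,11]
#12 0x1ff→b63/s7 MISS; vc=[51,11,39]
#13 0x5f→b11/s3 VC-HIT; vc=[51,27,39]
#14 0x9f→b19/s3 MISS; vc=[51,27,39,11]
#15 0x5b→b11/s3 VC-HIT; vc=[51,27,39,19]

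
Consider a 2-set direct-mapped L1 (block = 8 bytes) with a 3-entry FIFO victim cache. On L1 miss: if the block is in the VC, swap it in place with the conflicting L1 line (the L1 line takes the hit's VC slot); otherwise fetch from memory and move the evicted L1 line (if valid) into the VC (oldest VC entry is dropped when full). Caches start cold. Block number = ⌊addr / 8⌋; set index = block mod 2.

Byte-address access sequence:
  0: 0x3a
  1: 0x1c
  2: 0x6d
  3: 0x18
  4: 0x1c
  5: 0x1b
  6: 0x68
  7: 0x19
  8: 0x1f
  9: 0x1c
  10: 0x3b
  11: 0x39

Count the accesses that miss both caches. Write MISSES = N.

#0 0x3a→b7/s1 MISS; vc=[]
#1 0x1c→b3/s1 MISS; vc=[7]
#2 0x6d→b13/s1 MISS; vc=[7,3]
#3 0x18→b3/s1 VC-HIT; vc=[7,13]
#4 0x1c→b3/s1 L1-HIT; vc=[7,13]
#5 0x1b→b3/s1 L1-HIT; vc=[7,13]
#6 0x68→b13/s1 VC-HIT; vc=[7,3]
#7 0x19→b3/s1 VC-HIT; vc=[7,13]
#8 0x1f→b3/s1 L1-HIT; vc=[7,13]
#9 0x1c→b3/s1 L1-HIT; vc=[7,13]
#10 0x3b→b7/s1 VC-HIT; vc=[3,13]
#11 0x39→b7/s1 L1-HIT; vc=[3,13]

MISSES = 3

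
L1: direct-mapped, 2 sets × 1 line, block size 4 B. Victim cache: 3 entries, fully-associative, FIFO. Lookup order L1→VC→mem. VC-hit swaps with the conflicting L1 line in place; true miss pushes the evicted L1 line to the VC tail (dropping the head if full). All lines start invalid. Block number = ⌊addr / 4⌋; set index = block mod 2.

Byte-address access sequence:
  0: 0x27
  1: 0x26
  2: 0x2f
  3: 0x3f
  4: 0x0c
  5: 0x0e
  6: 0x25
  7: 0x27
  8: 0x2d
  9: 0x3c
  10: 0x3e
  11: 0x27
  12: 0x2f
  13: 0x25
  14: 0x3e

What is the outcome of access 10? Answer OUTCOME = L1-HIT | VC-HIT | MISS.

OUTCOME = L1-HIT

  [0] addr=0x27 blk=9 s=1: MISS | VC []
  [1] addr=0x26 blk=9 s=1: L1-HIT | VC []
  [2] addr=0x2f blk=11 s=1: MISS | VC [9]
  [3] addr=0x3f blk=15 s=1: MISS | VC [9, 11]
  [4] addr=0xc blk=3 s=1: MISS | VC [9, 11, 15]
  [5] addr=0xe blk=3 s=1: L1-HIT | VC [9, 11, 15]
  [6] addr=0x25 blk=9 s=1: VC-HIT | VC [3, 11, 15]
  [7] addr=0x27 blk=9 s=1: L1-HIT | VC [3, 11, 15]
  [8] addr=0x2d blk=11 s=1: VC-HIT | VC [3, 9, 15]
  [9] addr=0x3c blk=15 s=1: VC-HIT | VC [3, 9, 11]
  [10] addr=0x3e blk=15 s=1: L1-HIT | VC [3, 9, 11]
  [11] addr=0x27 blk=9 s=1: VC-HIT | VC [3, 15, 11]
  [12] addr=0x2f blk=11 s=1: VC-HIT | VC [3, 15, 9]
  [13] addr=0x25 blk=9 s=1: VC-HIT | VC [3, 15, 11]
  [14] addr=0x3e blk=15 s=1: VC-HIT | VC [3, 9, 11]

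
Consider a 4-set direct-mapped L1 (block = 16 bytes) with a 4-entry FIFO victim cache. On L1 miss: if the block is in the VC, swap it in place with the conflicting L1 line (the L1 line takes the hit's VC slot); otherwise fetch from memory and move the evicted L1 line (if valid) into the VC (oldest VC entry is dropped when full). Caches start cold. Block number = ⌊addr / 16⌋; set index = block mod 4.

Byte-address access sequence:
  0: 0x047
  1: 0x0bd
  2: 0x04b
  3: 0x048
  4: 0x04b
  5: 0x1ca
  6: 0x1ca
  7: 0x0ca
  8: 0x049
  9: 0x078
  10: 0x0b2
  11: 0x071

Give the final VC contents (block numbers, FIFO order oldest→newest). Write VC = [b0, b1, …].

VC = [12, 28, 11]

  [0] addr=0x47 blk=4 s=0: MISS | VC []
  [1] addr=0xbd blk=11 s=3: MISS | VC []
  [2] addr=0x4b blk=4 s=0: L1-HIT | VC []
  [3] addr=0x48 blk=4 s=0: L1-HIT | VC []
  [4] addr=0x4b blk=4 s=0: L1-HIT | VC []
  [5] addr=0x1ca blk=28 s=0: MISS | VC [4]
  [6] addr=0x1ca blk=28 s=0: L1-HIT | VC [4]
  [7] addr=0xca blk=12 s=0: MISS | VC [4, 28]
  [8] addr=0x49 blk=4 s=0: VC-HIT | VC [12, 28]
  [9] addr=0x78 blk=7 s=3: MISS | VC [12, 28, 11]
  [10] addr=0xb2 blk=11 s=3: VC-HIT | VC [12, 28, 7]
  [11] addr=0x71 blk=7 s=3: VC-HIT | VC [12, 28, 11]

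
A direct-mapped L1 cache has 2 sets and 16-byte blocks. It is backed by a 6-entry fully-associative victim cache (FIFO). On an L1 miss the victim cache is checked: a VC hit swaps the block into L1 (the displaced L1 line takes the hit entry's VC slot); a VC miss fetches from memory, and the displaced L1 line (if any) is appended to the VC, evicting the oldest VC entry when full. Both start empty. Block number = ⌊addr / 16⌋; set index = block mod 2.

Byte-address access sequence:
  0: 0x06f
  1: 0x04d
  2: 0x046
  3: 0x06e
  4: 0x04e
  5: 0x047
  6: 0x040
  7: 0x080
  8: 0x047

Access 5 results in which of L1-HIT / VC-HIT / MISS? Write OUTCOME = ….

0: 0x6f (blk 6, set 0) → MISS  vc=[]
1: 0x4d (blk 4, set 0) → MISS  vc=[6]
2: 0x46 (blk 4, set 0) → L1-HIT  vc=[6]
3: 0x6e (blk 6, set 0) → VC-HIT  vc=[4]
4: 0x4e (blk 4, set 0) → VC-HIT  vc=[6]
5: 0x47 (blk 4, set 0) → L1-HIT  vc=[6]
6: 0x40 (blk 4, set 0) → L1-HIT  vc=[6]
7: 0x80 (blk 8, set 0) → MISS  vc=[6, 4]
8: 0x47 (blk 4, set 0) → VC-HIT  vc=[6, 8]

OUTCOME = L1-HIT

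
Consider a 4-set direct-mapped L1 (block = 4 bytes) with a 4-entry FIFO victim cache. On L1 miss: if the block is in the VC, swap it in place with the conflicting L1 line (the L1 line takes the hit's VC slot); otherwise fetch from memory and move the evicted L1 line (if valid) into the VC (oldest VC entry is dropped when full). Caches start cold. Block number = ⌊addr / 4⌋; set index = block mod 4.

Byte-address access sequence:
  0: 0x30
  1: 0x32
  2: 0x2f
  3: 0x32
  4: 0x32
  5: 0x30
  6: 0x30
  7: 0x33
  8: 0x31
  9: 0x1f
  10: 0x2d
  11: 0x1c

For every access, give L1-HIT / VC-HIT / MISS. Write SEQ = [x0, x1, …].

SEQ = [MISS, L1-HIT, MISS, L1-HIT, L1-HIT, L1-HIT, L1-HIT, L1-HIT, L1-HIT, MISS, VC-HIT, VC-HIT]

0: 0x30 (blk 12, set 0) → MISS  vc=[]
1: 0x32 (blk 12, set 0) → L1-HIT  vc=[]
2: 0x2f (blk 11, set 3) → MISS  vc=[]
3: 0x32 (blk 12, set 0) → L1-HIT  vc=[]
4: 0x32 (blk 12, set 0) → L1-HIT  vc=[]
5: 0x30 (blk 12, set 0) → L1-HIT  vc=[]
6: 0x30 (blk 12, set 0) → L1-HIT  vc=[]
7: 0x33 (blk 12, set 0) → L1-HIT  vc=[]
8: 0x31 (blk 12, set 0) → L1-HIT  vc=[]
9: 0x1f (blk 7, set 3) → MISS  vc=[11]
10: 0x2d (blk 11, set 3) → VC-HIT  vc=[7]
11: 0x1c (blk 7, set 3) → VC-HIT  vc=[11]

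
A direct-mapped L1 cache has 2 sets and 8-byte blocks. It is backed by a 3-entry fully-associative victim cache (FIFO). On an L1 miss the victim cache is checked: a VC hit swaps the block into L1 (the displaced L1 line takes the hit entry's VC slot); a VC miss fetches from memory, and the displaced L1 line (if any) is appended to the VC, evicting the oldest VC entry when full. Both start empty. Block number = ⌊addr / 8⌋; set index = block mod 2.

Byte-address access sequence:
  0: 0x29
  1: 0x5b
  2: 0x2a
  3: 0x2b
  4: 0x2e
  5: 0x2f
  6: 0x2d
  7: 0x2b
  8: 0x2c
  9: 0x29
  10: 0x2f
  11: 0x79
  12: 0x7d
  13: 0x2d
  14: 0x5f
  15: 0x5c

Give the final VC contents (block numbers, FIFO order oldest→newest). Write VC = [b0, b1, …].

VC = [5, 15]

0: 0x29 (blk 5, set 1) → MISS  vc=[]
1: 0x5b (blk 11, set 1) → MISS  vc=[5]
2: 0x2a (blk 5, set 1) → VC-HIT  vc=[11]
3: 0x2b (blk 5, set 1) → L1-HIT  vc=[11]
4: 0x2e (blk 5, set 1) → L1-HIT  vc=[11]
5: 0x2f (blk 5, set 1) → L1-HIT  vc=[11]
6: 0x2d (blk 5, set 1) → L1-HIT  vc=[11]
7: 0x2b (blk 5, set 1) → L1-HIT  vc=[11]
8: 0x2c (blk 5, set 1) → L1-HIT  vc=[11]
9: 0x29 (blk 5, set 1) → L1-HIT  vc=[11]
10: 0x2f (blk 5, set 1) → L1-HIT  vc=[11]
11: 0x79 (blk 15, set 1) → MISS  vc=[11, 5]
12: 0x7d (blk 15, set 1) → L1-HIT  vc=[11, 5]
13: 0x2d (blk 5, set 1) → VC-HIT  vc=[11, 15]
14: 0x5f (blk 11, set 1) → VC-HIT  vc=[5, 15]
15: 0x5c (blk 11, set 1) → L1-HIT  vc=[5, 15]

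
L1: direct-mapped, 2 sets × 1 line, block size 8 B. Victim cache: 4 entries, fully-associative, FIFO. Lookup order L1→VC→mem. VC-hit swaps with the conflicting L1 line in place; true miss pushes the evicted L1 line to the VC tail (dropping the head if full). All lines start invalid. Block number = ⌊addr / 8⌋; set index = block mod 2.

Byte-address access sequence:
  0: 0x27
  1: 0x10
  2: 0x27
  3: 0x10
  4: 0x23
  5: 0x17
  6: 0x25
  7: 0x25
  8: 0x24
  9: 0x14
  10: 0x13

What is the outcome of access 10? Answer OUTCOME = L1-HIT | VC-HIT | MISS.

#0 0x27→b4/s0 MISS; vc=[]
#1 0x10→b2/s0 MISS; vc=[4]
#2 0x27→b4/s0 VC-HIT; vc=[2]
#3 0x10→b2/s0 VC-HIT; vc=[4]
#4 0x23→b4/s0 VC-HIT; vc=[2]
#5 0x17→b2/s0 VC-HIT; vc=[4]
#6 0x25→b4/s0 VC-HIT; vc=[2]
#7 0x25→b4/s0 L1-HIT; vc=[2]
#8 0x24→b4/s0 L1-HIT; vc=[2]
#9 0x14→b2/s0 VC-HIT; vc=[4]
#10 0x13→b2/s0 L1-HIT; vc=[4]

OUTCOME = L1-HIT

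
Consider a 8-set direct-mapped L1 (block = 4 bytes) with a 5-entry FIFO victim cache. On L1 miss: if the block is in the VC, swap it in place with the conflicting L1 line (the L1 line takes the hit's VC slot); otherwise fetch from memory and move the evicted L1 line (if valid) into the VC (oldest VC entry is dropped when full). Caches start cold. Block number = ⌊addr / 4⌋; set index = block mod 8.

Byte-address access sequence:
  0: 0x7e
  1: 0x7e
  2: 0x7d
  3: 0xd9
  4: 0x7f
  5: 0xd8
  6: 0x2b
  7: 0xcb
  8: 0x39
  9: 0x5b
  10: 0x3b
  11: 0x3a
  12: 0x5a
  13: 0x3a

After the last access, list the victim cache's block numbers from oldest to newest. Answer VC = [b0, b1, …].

0: 0x7e (blk 31, set 7) → MISS  vc=[]
1: 0x7e (blk 31, set 7) → L1-HIT  vc=[]
2: 0x7d (blk 31, set 7) → L1-HIT  vc=[]
3: 0xd9 (blk 54, set 6) → MISS  vc=[]
4: 0x7f (blk 31, set 7) → L1-HIT  vc=[]
5: 0xd8 (blk 54, set 6) → L1-HIT  vc=[]
6: 0x2b (blk 10, set 2) → MISS  vc=[]
7: 0xcb (blk 50, set 2) → MISS  vc=[10]
8: 0x39 (blk 14, set 6) → MISS  vc=[10, 54]
9: 0x5b (blk 22, set 6) → MISS  vc=[10, 54, 14]
10: 0x3b (blk 14, set 6) → VC-HIT  vc=[10, 54, 22]
11: 0x3a (blk 14, set 6) → L1-HIT  vc=[10, 54, 22]
12: 0x5a (blk 22, set 6) → VC-HIT  vc=[10, 54, 14]
13: 0x3a (blk 14, set 6) → VC-HIT  vc=[10, 54, 22]

VC = [10, 54, 22]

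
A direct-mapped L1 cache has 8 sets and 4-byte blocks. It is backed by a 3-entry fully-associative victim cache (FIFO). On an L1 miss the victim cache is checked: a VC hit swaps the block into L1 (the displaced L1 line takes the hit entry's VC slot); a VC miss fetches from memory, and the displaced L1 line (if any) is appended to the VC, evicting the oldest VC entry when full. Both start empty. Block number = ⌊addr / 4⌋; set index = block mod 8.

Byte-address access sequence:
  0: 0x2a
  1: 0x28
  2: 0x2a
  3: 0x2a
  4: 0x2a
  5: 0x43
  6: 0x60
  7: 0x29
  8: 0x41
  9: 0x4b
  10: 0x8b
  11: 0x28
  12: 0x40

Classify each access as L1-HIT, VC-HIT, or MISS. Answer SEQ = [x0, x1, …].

  [0] addr=0x2a blk=10 s=2: MISS | VC []
  [1] addr=0x28 blk=10 s=2: L1-HIT | VC []
  [2] addr=0x2a blk=10 s=2: L1-HIT | VC []
  [3] addr=0x2a blk=10 s=2: L1-HIT | VC []
  [4] addr=0x2a blk=10 s=2: L1-HIT | VC []
  [5] addr=0x43 blk=16 s=0: MISS | VC []
  [6] addr=0x60 blk=24 s=0: MISS | VC [16]
  [7] addr=0x29 blk=10 s=2: L1-HIT | VC [16]
  [8] addr=0x41 blk=16 s=0: VC-HIT | VC [24]
  [9] addr=0x4b blk=18 s=2: MISS | VC [24, 10]
  [10] addr=0x8b blk=34 s=2: MISS | VC [24, 10, 18]
  [11] addr=0x28 blk=10 s=2: VC-HIT | VC [24, 34, 18]
  [12] addr=0x40 blk=16 s=0: L1-HIT | VC [24, 34, 18]

SEQ = [MISS, L1-HIT, L1-HIT, L1-HIT, L1-HIT, MISS, MISS, L1-HIT, VC-HIT, MISS, MISS, VC-HIT, L1-HIT]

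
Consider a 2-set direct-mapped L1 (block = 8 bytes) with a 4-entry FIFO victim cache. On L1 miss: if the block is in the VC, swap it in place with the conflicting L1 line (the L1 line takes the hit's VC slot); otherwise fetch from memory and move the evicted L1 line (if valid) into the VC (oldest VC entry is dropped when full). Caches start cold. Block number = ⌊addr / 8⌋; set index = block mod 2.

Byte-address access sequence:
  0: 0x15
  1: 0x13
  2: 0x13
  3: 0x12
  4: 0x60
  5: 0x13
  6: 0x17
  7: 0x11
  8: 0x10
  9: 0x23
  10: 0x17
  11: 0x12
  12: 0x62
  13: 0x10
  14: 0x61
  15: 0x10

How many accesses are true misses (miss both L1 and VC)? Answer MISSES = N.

0: 0x15 (blk 2, set 0) → MISS  vc=[]
1: 0x13 (blk 2, set 0) → L1-HIT  vc=[]
2: 0x13 (blk 2, set 0) → L1-HIT  vc=[]
3: 0x12 (blk 2, set 0) → L1-HIT  vc=[]
4: 0x60 (blk 12, set 0) → MISS  vc=[2]
5: 0x13 (blk 2, set 0) → VC-HIT  vc=[12]
6: 0x17 (blk 2, set 0) → L1-HIT  vc=[12]
7: 0x11 (blk 2, set 0) → L1-HIT  vc=[12]
8: 0x10 (blk 2, set 0) → L1-HIT  vc=[12]
9: 0x23 (blk 4, set 0) → MISS  vc=[12, 2]
10: 0x17 (blk 2, set 0) → VC-HIT  vc=[12, 4]
11: 0x12 (blk 2, set 0) → L1-HIT  vc=[12, 4]
12: 0x62 (blk 12, set 0) → VC-HIT  vc=[2, 4]
13: 0x10 (blk 2, set 0) → VC-HIT  vc=[12, 4]
14: 0x61 (blk 12, set 0) → VC-HIT  vc=[2, 4]
15: 0x10 (blk 2, set 0) → VC-HIT  vc=[12, 4]

MISSES = 3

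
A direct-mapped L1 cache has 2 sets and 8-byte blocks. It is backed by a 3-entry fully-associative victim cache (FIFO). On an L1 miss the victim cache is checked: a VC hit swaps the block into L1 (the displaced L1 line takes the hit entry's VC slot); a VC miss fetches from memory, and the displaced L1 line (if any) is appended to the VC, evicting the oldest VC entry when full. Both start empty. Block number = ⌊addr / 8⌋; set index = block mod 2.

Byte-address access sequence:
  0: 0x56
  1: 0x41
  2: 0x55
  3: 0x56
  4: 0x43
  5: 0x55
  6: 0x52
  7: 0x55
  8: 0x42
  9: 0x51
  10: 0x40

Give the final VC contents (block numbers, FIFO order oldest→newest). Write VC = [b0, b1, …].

VC = [10]

#0 0x56→b10/s0 MISS; vc=[]
#1 0x41→b8/s0 MISS; vc=[10]
#2 0x55→b10/s0 VC-HIT; vc=[8]
#3 0x56→b10/s0 L1-HIT; vc=[8]
#4 0x43→b8/s0 VC-HIT; vc=[10]
#5 0x55→b10/s0 VC-HIT; vc=[8]
#6 0x52→b10/s0 L1-HIT; vc=[8]
#7 0x55→b10/s0 L1-HIT; vc=[8]
#8 0x42→b8/s0 VC-HIT; vc=[10]
#9 0x51→b10/s0 VC-HIT; vc=[8]
#10 0x40→b8/s0 VC-HIT; vc=[10]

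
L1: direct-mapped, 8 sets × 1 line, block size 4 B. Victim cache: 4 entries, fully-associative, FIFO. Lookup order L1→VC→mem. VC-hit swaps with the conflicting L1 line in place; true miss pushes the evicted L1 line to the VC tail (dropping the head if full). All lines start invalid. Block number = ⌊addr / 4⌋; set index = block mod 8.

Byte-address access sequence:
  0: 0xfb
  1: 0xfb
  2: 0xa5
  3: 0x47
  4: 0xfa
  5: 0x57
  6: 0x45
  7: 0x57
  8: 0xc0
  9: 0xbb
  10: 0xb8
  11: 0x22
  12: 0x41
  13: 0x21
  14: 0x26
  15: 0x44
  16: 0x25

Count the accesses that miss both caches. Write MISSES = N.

MISSES = 9

#0 0xfb→b62/s6 MISS; vc=[]
#1 0xfb→b62/s6 L1-HIT; vc=[]
#2 0xa5→b41/s1 MISS; vc=[]
#3 0x47→b17/s1 MISS; vc=[41]
#4 0xfa→b62/s6 L1-HIT; vc=[41]
#5 0x57→b21/s5 MISS; vc=[41]
#6 0x45→b17/s1 L1-HIT; vc=[41]
#7 0x57→b21/s5 L1-HIT; vc=[41]
#8 0xc0→b48/s0 MISS; vc=[41]
#9 0xbb→b46/s6 MISS; vc=[41,62]
#10 0xb8→b46/s6 L1-HIT; vc=[41,62]
#11 0x22→b8/s0 MISS; vc=[41,62,48]
#12 0x41→b16/s0 MISS; vc=[41,62,48,8]
#13 0x21→b8/s0 VC-HIT; vc=[41,62,48,16]
#14 0x26→b9/s1 MISS; vc=[62,48,16,17]
#15 0x44→b17/s1 VC-HIT; vc=[62,48,16,9]
#16 0x25→b9/s1 VC-HIT; vc=[62,48,16,17]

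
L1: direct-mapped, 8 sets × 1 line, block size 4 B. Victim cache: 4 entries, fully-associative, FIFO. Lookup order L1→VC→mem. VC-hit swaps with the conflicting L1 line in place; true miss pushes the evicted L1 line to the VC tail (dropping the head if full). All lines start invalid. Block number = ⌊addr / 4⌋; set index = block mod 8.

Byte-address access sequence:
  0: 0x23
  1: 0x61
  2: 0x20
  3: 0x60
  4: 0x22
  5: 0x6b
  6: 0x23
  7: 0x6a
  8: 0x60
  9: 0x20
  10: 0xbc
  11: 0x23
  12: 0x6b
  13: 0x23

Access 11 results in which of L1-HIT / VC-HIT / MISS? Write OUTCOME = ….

0: 0x23 (blk 8, set 0) → MISS  vc=[]
1: 0x61 (blk 24, set 0) → MISS  vc=[8]
2: 0x20 (blk 8, set 0) → VC-HIT  vc=[24]
3: 0x60 (blk 24, set 0) → VC-HIT  vc=[8]
4: 0x22 (blk 8, set 0) → VC-HIT  vc=[24]
5: 0x6b (blk 26, set 2) → MISS  vc=[24]
6: 0x23 (blk 8, set 0) → L1-HIT  vc=[24]
7: 0x6a (blk 26, set 2) → L1-HIT  vc=[24]
8: 0x60 (blk 24, set 0) → VC-HIT  vc=[8]
9: 0x20 (blk 8, set 0) → VC-HIT  vc=[24]
10: 0xbc (blk 47, set 7) → MISS  vc=[24]
11: 0x23 (blk 8, set 0) → L1-HIT  vc=[24]
12: 0x6b (blk 26, set 2) → L1-HIT  vc=[24]
13: 0x23 (blk 8, set 0) → L1-HIT  vc=[24]

OUTCOME = L1-HIT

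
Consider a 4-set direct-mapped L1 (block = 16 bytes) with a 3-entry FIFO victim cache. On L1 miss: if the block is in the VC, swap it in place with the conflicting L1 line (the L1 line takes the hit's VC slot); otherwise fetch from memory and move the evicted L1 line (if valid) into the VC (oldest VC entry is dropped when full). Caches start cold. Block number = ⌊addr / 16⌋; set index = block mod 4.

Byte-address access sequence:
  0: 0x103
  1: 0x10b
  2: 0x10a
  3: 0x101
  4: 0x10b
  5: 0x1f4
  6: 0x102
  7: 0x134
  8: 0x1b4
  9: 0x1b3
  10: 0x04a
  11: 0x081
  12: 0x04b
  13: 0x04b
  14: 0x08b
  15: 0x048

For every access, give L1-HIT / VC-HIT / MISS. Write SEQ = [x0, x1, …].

#0 0x103→b16/s0 MISS; vc=[]
#1 0x10b→b16/s0 L1-HIT; vc=[]
#2 0x10a→b16/s0 L1-HIT; vc=[]
#3 0x101→b16/s0 L1-HIT; vc=[]
#4 0x10b→b16/s0 L1-HIT; vc=[]
#5 0x1f4→b31/s3 MISS; vc=[]
#6 0x102→b16/s0 L1-HIT; vc=[]
#7 0x134→b19/s3 MISS; vc=[31]
#8 0x1b4→b27/s3 MISS; vc=[31,19]
#9 0x1b3→b27/s3 L1-HIT; vc=[31,19]
#10 0x4a→b4/s0 MISS; vc=[31,19,16]
#11 0x81→b8/s0 MISS; vc=[19,16,4]
#12 0x4b→b4/s0 VC-HIT; vc=[19,16,8]
#13 0x4b→b4/s0 L1-HIT; vc=[19,16,8]
#14 0x8b→b8/s0 VC-HIT; vc=[19,16,4]
#15 0x48→b4/s0 VC-HIT; vc=[19,16,8]

SEQ = [MISS, L1-HIT, L1-HIT, L1-HIT, L1-HIT, MISS, L1-HIT, MISS, MISS, L1-HIT, MISS, MISS, VC-HIT, L1-HIT, VC-HIT, VC-HIT]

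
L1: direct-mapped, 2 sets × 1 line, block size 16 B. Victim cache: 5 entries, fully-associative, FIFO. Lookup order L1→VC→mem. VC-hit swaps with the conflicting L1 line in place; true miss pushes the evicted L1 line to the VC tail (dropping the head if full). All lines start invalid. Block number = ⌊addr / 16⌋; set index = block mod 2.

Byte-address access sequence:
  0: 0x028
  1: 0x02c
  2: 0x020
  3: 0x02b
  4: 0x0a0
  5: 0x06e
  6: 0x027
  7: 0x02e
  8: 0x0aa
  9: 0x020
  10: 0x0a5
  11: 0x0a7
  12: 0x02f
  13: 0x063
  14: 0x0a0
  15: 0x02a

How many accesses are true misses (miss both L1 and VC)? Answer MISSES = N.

MISSES = 3

0: 0x28 (blk 2, set 0) → MISS  vc=[]
1: 0x2c (blk 2, set 0) → L1-HIT  vc=[]
2: 0x20 (blk 2, set 0) → L1-HIT  vc=[]
3: 0x2b (blk 2, set 0) → L1-HIT  vc=[]
4: 0xa0 (blk 10, set 0) → MISS  vc=[2]
5: 0x6e (blk 6, set 0) → MISS  vc=[2, 10]
6: 0x27 (blk 2, set 0) → VC-HIT  vc=[6, 10]
7: 0x2e (blk 2, set 0) → L1-HIT  vc=[6, 10]
8: 0xaa (blk 10, set 0) → VC-HIT  vc=[6, 2]
9: 0x20 (blk 2, set 0) → VC-HIT  vc=[6, 10]
10: 0xa5 (blk 10, set 0) → VC-HIT  vc=[6, 2]
11: 0xa7 (blk 10, set 0) → L1-HIT  vc=[6, 2]
12: 0x2f (blk 2, set 0) → VC-HIT  vc=[6, 10]
13: 0x63 (blk 6, set 0) → VC-HIT  vc=[2, 10]
14: 0xa0 (blk 10, set 0) → VC-HIT  vc=[2, 6]
15: 0x2a (blk 2, set 0) → VC-HIT  vc=[10, 6]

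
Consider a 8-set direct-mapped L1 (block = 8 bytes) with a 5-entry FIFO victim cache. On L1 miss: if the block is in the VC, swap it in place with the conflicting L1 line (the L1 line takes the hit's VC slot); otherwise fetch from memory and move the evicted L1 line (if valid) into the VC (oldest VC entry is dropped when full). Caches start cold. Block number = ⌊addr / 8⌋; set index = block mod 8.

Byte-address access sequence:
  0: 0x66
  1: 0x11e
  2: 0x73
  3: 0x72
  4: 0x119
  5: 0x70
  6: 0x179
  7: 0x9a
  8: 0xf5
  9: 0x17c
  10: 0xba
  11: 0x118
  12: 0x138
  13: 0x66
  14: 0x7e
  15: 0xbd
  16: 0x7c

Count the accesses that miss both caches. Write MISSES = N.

MISSES = 9

0: 0x66 (blk 12, set 4) → MISS  vc=[]
1: 0x11e (blk 35, set 3) → MISS  vc=[]
2: 0x73 (blk 14, set 6) → MISS  vc=[]
3: 0x72 (blk 14, set 6) → L1-HIT  vc=[]
4: 0x119 (blk 35, set 3) → L1-HIT  vc=[]
5: 0x70 (blk 14, set 6) → L1-HIT  vc=[]
6: 0x179 (blk 47, set 7) → MISS  vc=[]
7: 0x9a (blk 19, set 3) → MISS  vc=[35]
8: 0xf5 (blk 30, set 6) → MISS  vc=[35, 14]
9: 0x17c (blk 47, set 7) → L1-HIT  vc=[35, 14]
10: 0xba (blk 23, set 7) → MISS  vc=[35, 14, 47]
11: 0x118 (blk 35, set 3) → VC-HIT  vc=[19, 14, 47]
12: 0x138 (blk 39, set 7) → MISS  vc=[19, 14, 47, 23]
13: 0x66 (blk 12, set 4) → L1-HIT  vc=[19, 14, 47, 23]
14: 0x7e (blk 15, set 7) → MISS  vc=[19, 14, 47, 23, 39]
15: 0xbd (blk 23, set 7) → VC-HIT  vc=[19, 14, 47, 15, 39]
16: 0x7c (blk 15, set 7) → VC-HIT  vc=[19, 14, 47, 23, 39]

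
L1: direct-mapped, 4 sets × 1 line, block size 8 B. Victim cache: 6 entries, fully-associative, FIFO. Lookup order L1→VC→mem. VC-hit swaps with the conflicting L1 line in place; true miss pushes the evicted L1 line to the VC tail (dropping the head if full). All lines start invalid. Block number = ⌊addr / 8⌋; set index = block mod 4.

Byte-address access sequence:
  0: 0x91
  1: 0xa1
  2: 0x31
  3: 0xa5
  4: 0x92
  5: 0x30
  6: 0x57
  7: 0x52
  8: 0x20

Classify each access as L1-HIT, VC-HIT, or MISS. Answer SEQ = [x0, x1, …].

#0 0x91→b18/s2 MISS; vc=[]
#1 0xa1→b20/s0 MISS; vc=[]
#2 0x31→b6/s2 MISS; vc=[18]
#3 0xa5→b20/s0 L1-HIT; vc=[18]
#4 0x92→b18/s2 VC-HIT; vc=[6]
#5 0x30→b6/s2 VC-HIT; vc=[18]
#6 0x57→b10/s2 MISS; vc=[18,6]
#7 0x52→b10/s2 L1-HIT; vc=[18,6]
#8 0x20→b4/s0 MISS; vc=[18,6,20]

SEQ = [MISS, MISS, MISS, L1-HIT, VC-HIT, VC-HIT, MISS, L1-HIT, MISS]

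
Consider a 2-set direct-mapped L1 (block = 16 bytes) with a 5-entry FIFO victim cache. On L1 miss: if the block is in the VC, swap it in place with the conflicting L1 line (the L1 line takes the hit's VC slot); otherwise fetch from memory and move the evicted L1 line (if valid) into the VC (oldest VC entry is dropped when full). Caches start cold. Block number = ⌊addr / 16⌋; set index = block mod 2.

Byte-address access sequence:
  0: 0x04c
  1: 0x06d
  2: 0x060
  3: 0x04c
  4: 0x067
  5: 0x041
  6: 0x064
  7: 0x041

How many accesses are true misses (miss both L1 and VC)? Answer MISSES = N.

0: 0x4c (blk 4, set 0) → MISS  vc=[]
1: 0x6d (blk 6, set 0) → MISS  vc=[4]
2: 0x60 (blk 6, set 0) → L1-HIT  vc=[4]
3: 0x4c (blk 4, set 0) → VC-HIT  vc=[6]
4: 0x67 (blk 6, set 0) → VC-HIT  vc=[4]
5: 0x41 (blk 4, set 0) → VC-HIT  vc=[6]
6: 0x64 (blk 6, set 0) → VC-HIT  vc=[4]
7: 0x41 (blk 4, set 0) → VC-HIT  vc=[6]

MISSES = 2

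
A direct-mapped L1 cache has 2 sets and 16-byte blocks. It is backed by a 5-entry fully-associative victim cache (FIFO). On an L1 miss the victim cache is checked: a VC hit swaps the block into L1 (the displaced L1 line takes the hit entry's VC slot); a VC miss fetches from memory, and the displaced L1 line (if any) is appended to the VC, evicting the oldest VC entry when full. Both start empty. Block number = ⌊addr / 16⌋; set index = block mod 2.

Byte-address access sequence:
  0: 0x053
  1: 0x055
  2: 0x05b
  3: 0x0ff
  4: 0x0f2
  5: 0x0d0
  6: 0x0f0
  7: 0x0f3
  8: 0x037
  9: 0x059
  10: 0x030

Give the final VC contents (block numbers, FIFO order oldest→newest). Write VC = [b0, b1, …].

VC = [5, 13, 15]

0: 0x53 (blk 5, set 1) → MISS  vc=[]
1: 0x55 (blk 5, set 1) → L1-HIT  vc=[]
2: 0x5b (blk 5, set 1) → L1-HIT  vc=[]
3: 0xff (blk 15, set 1) → MISS  vc=[5]
4: 0xf2 (blk 15, set 1) → L1-HIT  vc=[5]
5: 0xd0 (blk 13, set 1) → MISS  vc=[5, 15]
6: 0xf0 (blk 15, set 1) → VC-HIT  vc=[5, 13]
7: 0xf3 (blk 15, set 1) → L1-HIT  vc=[5, 13]
8: 0x37 (blk 3, set 1) → MISS  vc=[5, 13, 15]
9: 0x59 (blk 5, set 1) → VC-HIT  vc=[3, 13, 15]
10: 0x30 (blk 3, set 1) → VC-HIT  vc=[5, 13, 15]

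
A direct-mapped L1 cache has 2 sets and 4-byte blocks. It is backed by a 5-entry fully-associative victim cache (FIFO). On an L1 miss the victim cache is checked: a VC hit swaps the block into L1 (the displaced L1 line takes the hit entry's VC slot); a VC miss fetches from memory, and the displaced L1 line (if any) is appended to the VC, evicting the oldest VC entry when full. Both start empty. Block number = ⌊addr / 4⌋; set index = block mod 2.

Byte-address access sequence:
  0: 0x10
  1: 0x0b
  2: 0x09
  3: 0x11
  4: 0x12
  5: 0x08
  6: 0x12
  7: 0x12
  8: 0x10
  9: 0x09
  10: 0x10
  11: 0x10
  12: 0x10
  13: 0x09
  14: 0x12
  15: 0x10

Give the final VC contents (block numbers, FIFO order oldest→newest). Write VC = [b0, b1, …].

  [0] addr=0x10 blk=4 s=0: MISS | VC []
  [1] addr=0xb blk=2 s=0: MISS | VC [4]
  [2] addr=0x9 blk=2 s=0: L1-HIT | VC [4]
  [3] addr=0x11 blk=4 s=0: VC-HIT | VC [2]
  [4] addr=0x12 blk=4 s=0: L1-HIT | VC [2]
  [5] addr=0x8 blk=2 s=0: VC-HIT | VC [4]
  [6] addr=0x12 blk=4 s=0: VC-HIT | VC [2]
  [7] addr=0x12 blk=4 s=0: L1-HIT | VC [2]
  [8] addr=0x10 blk=4 s=0: L1-HIT | VC [2]
  [9] addr=0x9 blk=2 s=0: VC-HIT | VC [4]
  [10] addr=0x10 blk=4 s=0: VC-HIT | VC [2]
  [11] addr=0x10 blk=4 s=0: L1-HIT | VC [2]
  [12] addr=0x10 blk=4 s=0: L1-HIT | VC [2]
  [13] addr=0x9 blk=2 s=0: VC-HIT | VC [4]
  [14] addr=0x12 blk=4 s=0: VC-HIT | VC [2]
  [15] addr=0x10 blk=4 s=0: L1-HIT | VC [2]

VC = [2]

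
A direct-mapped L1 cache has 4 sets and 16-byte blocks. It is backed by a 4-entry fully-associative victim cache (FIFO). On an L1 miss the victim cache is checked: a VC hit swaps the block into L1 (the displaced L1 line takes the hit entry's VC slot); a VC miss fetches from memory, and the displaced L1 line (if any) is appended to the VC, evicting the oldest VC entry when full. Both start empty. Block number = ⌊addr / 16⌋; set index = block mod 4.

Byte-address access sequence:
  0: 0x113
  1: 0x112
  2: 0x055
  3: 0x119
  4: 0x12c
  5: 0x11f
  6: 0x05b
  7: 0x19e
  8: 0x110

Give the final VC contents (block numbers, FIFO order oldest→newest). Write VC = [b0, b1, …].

VC = [25, 5]

  [0] addr=0x113 blk=17 s=1: MISS | VC []
  [1] addr=0x112 blk=17 s=1: L1-HIT | VC []
  [2] addr=0x55 blk=5 s=1: MISS | VC [17]
  [3] addr=0x119 blk=17 s=1: VC-HIT | VC [5]
  [4] addr=0x12c blk=18 s=2: MISS | VC [5]
  [5] addr=0x11f blk=17 s=1: L1-HIT | VC [5]
  [6] addr=0x5b blk=5 s=1: VC-HIT | VC [17]
  [7] addr=0x19e blk=25 s=1: MISS | VC [17, 5]
  [8] addr=0x110 blk=17 s=1: VC-HIT | VC [25, 5]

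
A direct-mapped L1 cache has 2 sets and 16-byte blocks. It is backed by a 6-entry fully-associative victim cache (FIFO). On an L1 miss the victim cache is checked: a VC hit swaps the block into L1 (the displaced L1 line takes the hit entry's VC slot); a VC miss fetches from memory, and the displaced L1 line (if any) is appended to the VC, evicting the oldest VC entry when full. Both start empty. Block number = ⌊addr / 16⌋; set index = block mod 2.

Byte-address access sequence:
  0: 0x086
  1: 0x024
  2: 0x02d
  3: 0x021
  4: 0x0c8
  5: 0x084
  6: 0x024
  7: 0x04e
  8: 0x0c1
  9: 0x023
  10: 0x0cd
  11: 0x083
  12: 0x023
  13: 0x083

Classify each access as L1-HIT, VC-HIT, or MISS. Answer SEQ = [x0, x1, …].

  [0] addr=0x86 blk=8 s=0: MISS | VC []
  [1] addr=0x24 blk=2 s=0: MISS | VC [8]
  [2] addr=0x2d blk=2 s=0: L1-HIT | VC [8]
  [3] addr=0x21 blk=2 s=0: L1-HIT | VC [8]
  [4] addr=0xc8 blk=12 s=0: MISS | VC [8, 2]
  [5] addr=0x84 blk=8 s=0: VC-HIT | VC [12, 2]
  [6] addr=0x24 blk=2 s=0: VC-HIT | VC [12, 8]
  [7] addr=0x4e blk=4 s=0: MISS | VC [12, 8, 2]
  [8] addr=0xc1 blk=12 s=0: VC-HIT | VC [4, 8, 2]
  [9] addr=0x23 blk=2 s=0: VC-HIT | VC [4, 8, 12]
  [10] addr=0xcd blk=12 s=0: VC-HIT | VC [4, 8, 2]
  [11] addr=0x83 blk=8 s=0: VC-HIT | VC [4, 12, 2]
  [12] addr=0x23 blk=2 s=0: VC-HIT | VC [4, 12, 8]
  [13] addr=0x83 blk=8 s=0: VC-HIT | VC [4, 12, 2]

SEQ = [MISS, MISS, L1-HIT, L1-HIT, MISS, VC-HIT, VC-HIT, MISS, VC-HIT, VC-HIT, VC-HIT, VC-HIT, VC-HIT, VC-HIT]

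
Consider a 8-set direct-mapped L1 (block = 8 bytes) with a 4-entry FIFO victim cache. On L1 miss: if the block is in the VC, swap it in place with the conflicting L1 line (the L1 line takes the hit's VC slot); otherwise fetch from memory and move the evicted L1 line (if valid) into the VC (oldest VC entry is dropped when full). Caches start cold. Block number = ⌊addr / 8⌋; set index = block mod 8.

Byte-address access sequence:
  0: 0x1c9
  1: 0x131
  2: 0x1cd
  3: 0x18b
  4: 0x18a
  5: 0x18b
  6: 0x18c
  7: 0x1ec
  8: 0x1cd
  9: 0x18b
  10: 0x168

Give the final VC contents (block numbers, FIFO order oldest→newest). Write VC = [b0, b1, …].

#0 0x1c9→b57/s1 MISS; vc=[]
#1 0x131→b38/s6 MISS; vc=[]
#2 0x1cd→b57/s1 L1-HIT; vc=[]
#3 0x18b→b49/s1 MISS; vc=[57]
#4 0x18a→b49/s1 L1-HIT; vc=[57]
#5 0x18b→b49/s1 L1-HIT; vc=[57]
#6 0x18c→b49/s1 L1-HIT; vc=[57]
#7 0x1ec→b61/s5 MISS; vc=[57]
#8 0x1cd→b57/s1 VC-HIT; vc=[49]
#9 0x18b→b49/s1 VC-HIT; vc=[57]
#10 0x168→b45/s5 MISS; vc=[57,61]

VC = [57, 61]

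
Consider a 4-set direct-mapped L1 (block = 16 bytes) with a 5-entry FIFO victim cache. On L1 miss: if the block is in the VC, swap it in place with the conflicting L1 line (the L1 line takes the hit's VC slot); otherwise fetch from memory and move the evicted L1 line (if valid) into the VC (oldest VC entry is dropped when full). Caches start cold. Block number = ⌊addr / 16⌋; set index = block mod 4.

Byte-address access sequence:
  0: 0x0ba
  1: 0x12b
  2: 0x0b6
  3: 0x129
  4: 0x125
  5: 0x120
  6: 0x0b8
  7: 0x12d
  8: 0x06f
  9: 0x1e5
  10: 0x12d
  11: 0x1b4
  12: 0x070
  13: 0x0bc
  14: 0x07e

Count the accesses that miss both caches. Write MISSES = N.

MISSES = 6

  [0] addr=0xba blk=11 s=3: MISS | VC []
  [1] addr=0x12b blk=18 s=2: MISS | VC []
  [2] addr=0xb6 blk=11 s=3: L1-HIT | VC []
  [3] addr=0x129 blk=18 s=2: L1-HIT | VC []
  [4] addr=0x125 blk=18 s=2: L1-HIT | VC []
  [5] addr=0x120 blk=18 s=2: L1-HIT | VC []
  [6] addr=0xb8 blk=11 s=3: L1-HIT | VC []
  [7] addr=0x12d blk=18 s=2: L1-HIT | VC []
  [8] addr=0x6f blk=6 s=2: MISS | VC [18]
  [9] addr=0x1e5 blk=30 s=2: MISS | VC [18, 6]
  [10] addr=0x12d blk=18 s=2: VC-HIT | VC [30, 6]
  [11] addr=0x1b4 blk=27 s=3: MISS | VC [30, 6, 11]
  [12] addr=0x70 blk=7 s=3: MISS | VC [30, 6, 11, 27]
  [13] addr=0xbc blk=11 s=3: VC-HIT | VC [30, 6, 7, 27]
  [14] addr=0x7e blk=7 s=3: VC-HIT | VC [30, 6, 11, 27]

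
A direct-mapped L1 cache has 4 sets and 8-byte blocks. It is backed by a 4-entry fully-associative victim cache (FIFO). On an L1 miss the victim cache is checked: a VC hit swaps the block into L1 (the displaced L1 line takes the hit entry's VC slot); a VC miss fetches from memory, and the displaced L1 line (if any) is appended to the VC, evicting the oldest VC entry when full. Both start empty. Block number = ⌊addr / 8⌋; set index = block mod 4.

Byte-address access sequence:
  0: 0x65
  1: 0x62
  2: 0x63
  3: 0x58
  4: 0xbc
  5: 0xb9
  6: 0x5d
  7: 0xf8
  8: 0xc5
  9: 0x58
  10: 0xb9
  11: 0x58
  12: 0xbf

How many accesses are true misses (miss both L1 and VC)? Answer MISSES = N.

MISSES = 5

0: 0x65 (blk 12, set 0) → MISS  vc=[]
1: 0x62 (blk 12, set 0) → L1-HIT  vc=[]
2: 0x63 (blk 12, set 0) → L1-HIT  vc=[]
3: 0x58 (blk 11, set 3) → MISS  vc=[]
4: 0xbc (blk 23, set 3) → MISS  vc=[11]
5: 0xb9 (blk 23, set 3) → L1-HIT  vc=[11]
6: 0x5d (blk 11, set 3) → VC-HIT  vc=[23]
7: 0xf8 (blk 31, set 3) → MISS  vc=[23, 11]
8: 0xc5 (blk 24, set 0) → MISS  vc=[23, 11, 12]
9: 0x58 (blk 11, set 3) → VC-HIT  vc=[23, 31, 12]
10: 0xb9 (blk 23, set 3) → VC-HIT  vc=[11, 31, 12]
11: 0x58 (blk 11, set 3) → VC-HIT  vc=[23, 31, 12]
12: 0xbf (blk 23, set 3) → VC-HIT  vc=[11, 31, 12]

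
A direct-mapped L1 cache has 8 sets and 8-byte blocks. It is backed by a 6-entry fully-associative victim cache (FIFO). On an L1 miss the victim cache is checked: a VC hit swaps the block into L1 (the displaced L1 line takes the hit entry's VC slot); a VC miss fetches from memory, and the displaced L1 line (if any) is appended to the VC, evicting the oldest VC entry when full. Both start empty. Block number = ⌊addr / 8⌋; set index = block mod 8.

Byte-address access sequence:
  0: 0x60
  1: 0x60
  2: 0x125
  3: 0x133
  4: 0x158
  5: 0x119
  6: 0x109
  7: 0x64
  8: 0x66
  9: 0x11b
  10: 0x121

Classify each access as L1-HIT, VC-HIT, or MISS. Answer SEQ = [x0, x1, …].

SEQ = [MISS, L1-HIT, MISS, MISS, MISS, MISS, MISS, VC-HIT, L1-HIT, L1-HIT, VC-HIT]

  [0] addr=0x60 blk=12 s=4: MISS | VC []
  [1] addr=0x60 blk=12 s=4: L1-HIT | VC []
  [2] addr=0x125 blk=36 s=4: MISS | VC [12]
  [3] addr=0x133 blk=38 s=6: MISS | VC [12]
  [4] addr=0x158 blk=43 s=3: MISS | VC [12]
  [5] addr=0x119 blk=35 s=3: MISS | VC [12, 43]
  [6] addr=0x109 blk=33 s=1: MISS | VC [12, 43]
  [7] addr=0x64 blk=12 s=4: VC-HIT | VC [36, 43]
  [8] addr=0x66 blk=12 s=4: L1-HIT | VC [36, 43]
  [9] addr=0x11b blk=35 s=3: L1-HIT | VC [36, 43]
  [10] addr=0x121 blk=36 s=4: VC-HIT | VC [12, 43]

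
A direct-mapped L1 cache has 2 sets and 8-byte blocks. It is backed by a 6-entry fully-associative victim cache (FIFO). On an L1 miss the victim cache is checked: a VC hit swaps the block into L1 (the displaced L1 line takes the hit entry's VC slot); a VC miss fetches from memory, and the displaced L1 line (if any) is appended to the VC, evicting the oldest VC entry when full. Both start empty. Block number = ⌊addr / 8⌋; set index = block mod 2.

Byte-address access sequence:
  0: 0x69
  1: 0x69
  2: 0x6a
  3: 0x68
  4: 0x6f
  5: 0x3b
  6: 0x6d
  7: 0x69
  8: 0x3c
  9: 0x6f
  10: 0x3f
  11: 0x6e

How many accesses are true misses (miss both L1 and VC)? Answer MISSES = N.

MISSES = 2

0: 0x69 (blk 13, set 1) → MISS  vc=[]
1: 0x69 (blk 13, set 1) → L1-HIT  vc=[]
2: 0x6a (blk 13, set 1) → L1-HIT  vc=[]
3: 0x68 (blk 13, set 1) → L1-HIT  vc=[]
4: 0x6f (blk 13, set 1) → L1-HIT  vc=[]
5: 0x3b (blk 7, set 1) → MISS  vc=[13]
6: 0x6d (blk 13, set 1) → VC-HIT  vc=[7]
7: 0x69 (blk 13, set 1) → L1-HIT  vc=[7]
8: 0x3c (blk 7, set 1) → VC-HIT  vc=[13]
9: 0x6f (blk 13, set 1) → VC-HIT  vc=[7]
10: 0x3f (blk 7, set 1) → VC-HIT  vc=[13]
11: 0x6e (blk 13, set 1) → VC-HIT  vc=[7]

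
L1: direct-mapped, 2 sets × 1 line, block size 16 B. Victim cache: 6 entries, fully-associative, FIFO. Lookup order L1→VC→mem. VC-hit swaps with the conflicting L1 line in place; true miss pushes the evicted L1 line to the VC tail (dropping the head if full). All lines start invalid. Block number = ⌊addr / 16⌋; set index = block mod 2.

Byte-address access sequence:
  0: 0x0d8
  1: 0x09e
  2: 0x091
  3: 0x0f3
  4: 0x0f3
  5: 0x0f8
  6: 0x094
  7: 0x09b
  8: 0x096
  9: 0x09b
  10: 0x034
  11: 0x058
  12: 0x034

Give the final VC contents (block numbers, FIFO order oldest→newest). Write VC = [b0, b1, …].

  [0] addr=0xd8 blk=13 s=1: MISS | VC []
  [1] addr=0x9e blk=9 s=1: MISS | VC [13]
  [2] addr=0x91 blk=9 s=1: L1-HIT | VC [13]
  [3] addr=0xf3 blk=15 s=1: MISS | VC [13, 9]
  [4] addr=0xf3 blk=15 s=1: L1-HIT | VC [13, 9]
  [5] addr=0xf8 blk=15 s=1: L1-HIT | VC [13, 9]
  [6] addr=0x94 blk=9 s=1: VC-HIT | VC [13, 15]
  [7] addr=0x9b blk=9 s=1: L1-HIT | VC [13, 15]
  [8] addr=0x96 blk=9 s=1: L1-HIT | VC [13, 15]
  [9] addr=0x9b blk=9 s=1: L1-HIT | VC [13, 15]
  [10] addr=0x34 blk=3 s=1: MISS | VC [13, 15, 9]
  [11] addr=0x58 blk=5 s=1: MISS | VC [13, 15, 9, 3]
  [12] addr=0x34 blk=3 s=1: VC-HIT | VC [13, 15, 9, 5]

VC = [13, 15, 9, 5]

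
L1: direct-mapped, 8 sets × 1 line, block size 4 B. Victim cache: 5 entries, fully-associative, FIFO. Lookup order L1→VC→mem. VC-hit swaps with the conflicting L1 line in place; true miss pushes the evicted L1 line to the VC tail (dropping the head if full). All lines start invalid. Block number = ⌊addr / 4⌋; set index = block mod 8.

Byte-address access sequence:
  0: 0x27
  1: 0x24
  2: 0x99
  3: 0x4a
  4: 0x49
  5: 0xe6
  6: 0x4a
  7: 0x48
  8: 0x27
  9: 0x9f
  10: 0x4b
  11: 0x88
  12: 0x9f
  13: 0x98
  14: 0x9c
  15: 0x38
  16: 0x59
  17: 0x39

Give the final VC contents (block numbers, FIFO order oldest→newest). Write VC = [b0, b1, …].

VC = [57, 18, 38, 22]

  [0] addr=0x27 blk=9 s=1: MISS | VC []
  [1] addr=0x24 blk=9 s=1: L1-HIT | VC []
  [2] addr=0x99 blk=38 s=6: MISS | VC []
  [3] addr=0x4a blk=18 s=2: MISS | VC []
  [4] addr=0x49 blk=18 s=2: L1-HIT | VC []
  [5] addr=0xe6 blk=57 s=1: MISS | VC [9]
  [6] addr=0x4a blk=18 s=2: L1-HIT | VC [9]
  [7] addr=0x48 blk=18 s=2: L1-HIT | VC [9]
  [8] addr=0x27 blk=9 s=1: VC-HIT | VC [57]
  [9] addr=0x9f blk=39 s=7: MISS | VC [57]
  [10] addr=0x4b blk=18 s=2: L1-HIT | VC [57]
  [11] addr=0x88 blk=34 s=2: MISS | VC [57, 18]
  [12] addr=0x9f blk=39 s=7: L1-HIT | VC [57, 18]
  [13] addr=0x98 blk=38 s=6: L1-HIT | VC [57, 18]
  [14] addr=0x9c blk=39 s=7: L1-HIT | VC [57, 18]
  [15] addr=0x38 blk=14 s=6: MISS | VC [57, 18, 38]
  [16] addr=0x59 blk=22 s=6: MISS | VC [57, 18, 38, 14]
  [17] addr=0x39 blk=14 s=6: VC-HIT | VC [57, 18, 38, 22]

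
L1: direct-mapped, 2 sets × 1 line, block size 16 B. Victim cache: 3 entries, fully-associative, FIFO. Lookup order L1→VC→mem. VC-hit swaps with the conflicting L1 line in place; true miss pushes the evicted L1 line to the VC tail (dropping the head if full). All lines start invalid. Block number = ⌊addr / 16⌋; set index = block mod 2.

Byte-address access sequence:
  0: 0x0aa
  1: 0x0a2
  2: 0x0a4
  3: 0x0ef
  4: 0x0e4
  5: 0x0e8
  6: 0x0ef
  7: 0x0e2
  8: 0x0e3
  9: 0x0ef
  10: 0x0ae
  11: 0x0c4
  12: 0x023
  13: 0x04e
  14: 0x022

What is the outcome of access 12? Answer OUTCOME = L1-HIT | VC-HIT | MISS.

  [0] addr=0xaa blk=10 s=0: MISS | VC []
  [1] addr=0xa2 blk=10 s=0: L1-HIT | VC []
  [2] addr=0xa4 blk=10 s=0: L1-HIT | VC []
  [3] addr=0xef blk=14 s=0: MISS | VC [10]
  [4] addr=0xe4 blk=14 s=0: L1-HIT | VC [10]
  [5] addr=0xe8 blk=14 s=0: L1-HIT | VC [10]
  [6] addr=0xef blk=14 s=0: L1-HIT | VC [10]
  [7] addr=0xe2 blk=14 s=0: L1-HIT | VC [10]
  [8] addr=0xe3 blk=14 s=0: L1-HIT | VC [10]
  [9] addr=0xef blk=14 s=0: L1-HIT | VC [10]
  [10] addr=0xae blk=10 s=0: VC-HIT | VC [14]
  [11] addr=0xc4 blk=12 s=0: MISS | VC [14, 10]
  [12] addr=0x23 blk=2 s=0: MISS | VC [14, 10, 12]
  [13] addr=0x4e blk=4 s=0: MISS | VC [10, 12, 2]
  [14] addr=0x22 blk=2 s=0: VC-HIT | VC [10, 12, 4]

OUTCOME = MISS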